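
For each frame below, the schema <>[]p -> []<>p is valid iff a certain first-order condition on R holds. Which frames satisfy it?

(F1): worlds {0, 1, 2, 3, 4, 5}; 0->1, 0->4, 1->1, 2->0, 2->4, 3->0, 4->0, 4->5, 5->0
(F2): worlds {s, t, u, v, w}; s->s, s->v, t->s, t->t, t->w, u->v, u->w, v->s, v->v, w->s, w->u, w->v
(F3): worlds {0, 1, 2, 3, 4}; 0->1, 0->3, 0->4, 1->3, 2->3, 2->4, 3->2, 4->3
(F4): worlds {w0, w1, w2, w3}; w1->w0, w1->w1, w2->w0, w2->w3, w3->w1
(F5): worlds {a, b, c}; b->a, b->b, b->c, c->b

(F2)

The schema corresponds to convergence: forall x forall y forall z (Rxy & Rxz -> exists w (Ryw & Rzw)).
(F1): fails — R01 and R04 but 1 and 4 have no common successor.
(F2): satisfies the condition.
(F3): fails — R01 and R03 but 1 and 3 have no common successor.
(F4): fails — Rw1w1 and Rw1w0 but w1 and w0 have no common successor.
(F5): fails — Rba and Rba but a and a have no common successor.
Valid on: (F2).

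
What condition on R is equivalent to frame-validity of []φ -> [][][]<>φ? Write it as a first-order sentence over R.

forall x forall z (x R^3 z -> exists w (xRw & zRw))

This is a Sahlqvist (Geach-type) schema ◇^0□^1φ → □^3◇^1φ.
First-order correspondent: forall x forall z (x R^3 z -> exists w (xRw & zRw)).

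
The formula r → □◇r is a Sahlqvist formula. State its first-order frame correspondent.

Suppose r→□◇r is valid. Take Rxy and set V(r)={x}. Then r at x, so □◇r at x, so ◇r at y, so some z with Ryz has r; z=x, i.e. Ryx.

Symmetry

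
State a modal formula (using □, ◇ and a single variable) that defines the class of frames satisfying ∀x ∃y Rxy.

A defining formula is □r → ◇r (the D axiom).
Suppose □r→◇r is valid. At any x set V(r)=W. Then □r at x, so ◇r at x, so x has a successor.

□r → ◇r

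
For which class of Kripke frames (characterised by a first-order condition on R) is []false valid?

emptiness of R

This schema is the Ver axiom.
Its frame correspondent is emptiness of R — forall x forall y ~Rxy.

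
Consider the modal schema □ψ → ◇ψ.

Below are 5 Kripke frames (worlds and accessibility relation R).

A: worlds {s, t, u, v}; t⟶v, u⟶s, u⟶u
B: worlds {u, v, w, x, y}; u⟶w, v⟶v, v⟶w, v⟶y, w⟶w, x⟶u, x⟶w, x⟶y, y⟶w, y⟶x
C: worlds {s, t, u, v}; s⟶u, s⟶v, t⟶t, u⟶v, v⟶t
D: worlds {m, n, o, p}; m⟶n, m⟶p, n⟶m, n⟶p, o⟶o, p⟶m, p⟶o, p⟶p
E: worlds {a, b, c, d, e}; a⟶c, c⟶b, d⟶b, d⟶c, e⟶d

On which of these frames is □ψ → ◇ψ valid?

B, C, D

This is the axiom for seriality; its first-order frame correspondent is ∀x ∃y Rxy.
A: fails — world s has no successor.
B: condition met.
C: condition met.
D: condition met.
E: fails — world b has no successor.
Valid on: B, C, D.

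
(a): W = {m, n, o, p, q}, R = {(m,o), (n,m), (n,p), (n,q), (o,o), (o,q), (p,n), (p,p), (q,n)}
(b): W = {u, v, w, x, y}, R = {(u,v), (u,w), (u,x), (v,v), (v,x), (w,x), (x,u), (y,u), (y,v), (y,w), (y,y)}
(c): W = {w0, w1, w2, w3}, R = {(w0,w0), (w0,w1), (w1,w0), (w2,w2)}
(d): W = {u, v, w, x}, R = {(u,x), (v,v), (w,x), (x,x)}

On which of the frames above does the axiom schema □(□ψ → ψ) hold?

(d)

The schema corresponds to shift-reflexivity: ∀x ∀y (Rxy → Ryy).
(a): fails — Rpn but not Rnn.
(b): fails — Ruw but not Rww.
(c): fails — Rw0w1 but not Rw1w1.
(d): holds.
Valid on: (d).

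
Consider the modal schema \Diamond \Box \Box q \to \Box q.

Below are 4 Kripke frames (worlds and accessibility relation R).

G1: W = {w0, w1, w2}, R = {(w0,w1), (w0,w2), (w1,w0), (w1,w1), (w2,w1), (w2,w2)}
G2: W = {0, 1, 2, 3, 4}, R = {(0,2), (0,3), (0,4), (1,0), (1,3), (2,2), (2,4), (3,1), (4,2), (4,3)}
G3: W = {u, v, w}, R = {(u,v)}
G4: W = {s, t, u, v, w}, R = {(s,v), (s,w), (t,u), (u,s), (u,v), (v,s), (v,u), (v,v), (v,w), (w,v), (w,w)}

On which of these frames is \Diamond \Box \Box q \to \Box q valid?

This is the axiom for a generalized confluence (Geach) condition; its first-order frame correspondent is \forall x \forall y \forall z ((xRy \wedge xRz) \to \exists w (y R^2 w \wedge z = w)).
G1: holds.
G2: fails — 0R3, 0R2 but no w with 3R²w and 2=w.
G3: fails — uRv, uRv but no t with vR²t and v=t.
G4: holds.
Valid on: G1, G4.

G1, G4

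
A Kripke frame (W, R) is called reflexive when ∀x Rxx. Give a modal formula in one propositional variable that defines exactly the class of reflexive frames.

□s → s

A defining formula is □s → s (the T axiom).
Suppose □s→s is valid. At any x set V(s)={w : Rxw}. Then □s holds at x, so s holds at x, i.e. Rxx.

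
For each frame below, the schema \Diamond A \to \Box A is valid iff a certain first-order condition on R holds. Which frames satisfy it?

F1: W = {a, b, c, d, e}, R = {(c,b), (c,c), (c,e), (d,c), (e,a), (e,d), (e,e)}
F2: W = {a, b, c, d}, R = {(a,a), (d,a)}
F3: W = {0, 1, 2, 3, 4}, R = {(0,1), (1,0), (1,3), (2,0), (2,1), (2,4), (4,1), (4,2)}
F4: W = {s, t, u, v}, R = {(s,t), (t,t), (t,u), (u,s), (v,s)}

Frame correspondent (Sahlqvist): \forall x \forall y \forall z (Rxy \wedge Rxz \to y = z) — i.e. partial functionality.
F1: fails — c sees both b and c.
F2: condition met.
F3: fails — 1 sees both 0 and 3.
F4: fails — t sees both t and u.
Valid on: F2.

F2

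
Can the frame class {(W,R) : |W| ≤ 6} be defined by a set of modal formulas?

Any modally definable frame class is closed under disjoint unions.
Any modal formula valid on each of 7 disjoint one-world frames is valid on their disjoint union (validity is preserved under disjoint unions). Each one-world frame has |W|=1≤6, but the union has |W|=7.
Hence having at most 6 worlds is not modally definable.

No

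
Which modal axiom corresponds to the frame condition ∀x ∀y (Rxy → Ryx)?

A defining formula is p → □◇p (the B axiom).
Suppose p→□◇p is valid. Take Rxy and set V(p)={x}. Then p at x, so □◇p at x, so ◇p at y, so some z with Ryz has p; z=x, i.e. Ryx.

p → □◇p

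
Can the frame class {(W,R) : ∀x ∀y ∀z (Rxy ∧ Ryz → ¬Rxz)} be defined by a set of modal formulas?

Modal frame validity is preserved under surjective bounded morphisms.
The 5-cycle (worlds a,b,c,d,e with a→b→c→d→e→a) is intransitive. Mapping every world to a single reflexive point • is a surjective bounded morphism; the reflexive point is not intransitive (R••∧R•• but R••).
So the class is not modally definable.

Not definable by any modal formula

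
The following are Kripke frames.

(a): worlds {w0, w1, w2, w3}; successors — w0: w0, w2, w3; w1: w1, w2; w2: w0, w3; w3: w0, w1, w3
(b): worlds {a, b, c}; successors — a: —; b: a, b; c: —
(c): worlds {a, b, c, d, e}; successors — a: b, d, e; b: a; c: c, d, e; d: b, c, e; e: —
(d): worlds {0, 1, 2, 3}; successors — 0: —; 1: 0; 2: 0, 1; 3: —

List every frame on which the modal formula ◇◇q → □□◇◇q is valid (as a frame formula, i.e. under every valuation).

The schema corresponds to a generalized confluence (Geach) condition: ∀x ∀y ∀z ((xR²y ∧ xR²z) → ∃w (y = w ∧ zR²w)).
(a): holds.
(b): fails — bR²a, bR²a but no w with a=w and aR²w.
(c): fails — aR²a, aR²b but no w with a=w and bR²w.
(d): fails — 2R²0, 2R²0 but no w with 0=w and 0R²w.

(a)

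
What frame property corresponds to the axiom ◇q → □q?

Suppose ◇q→□q is valid. Take Rxy, Rxz and set V(q)={y}. Then ◇q at x, so □q at x, so q at z, i.e. z=y.

partial functionality: ∀x ∀y ∀z (Rxy ∧ Rxz → y = z)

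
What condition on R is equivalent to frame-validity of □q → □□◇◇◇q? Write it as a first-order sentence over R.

This is a Sahlqvist (Geach-type) schema ◇^0□^1q → □^2◇^3q.
Minimal-valuation argument: fix x; take any y with xR^0y and any z with xR^2z. Set V(q) to the set of worlds R-reachable from y in exactly 1 step. Then □^1q holds at y, so the antecedent holds at x; validity forces ◇^3q at z, giving a w with zR^3w and yR^1w.
First-order correspondent: ∀x ∀z (xR²z → ∃w (xRw ∧ zR³w)).

∀x ∀z (xR²z → ∃w (xRw ∧ zR³w))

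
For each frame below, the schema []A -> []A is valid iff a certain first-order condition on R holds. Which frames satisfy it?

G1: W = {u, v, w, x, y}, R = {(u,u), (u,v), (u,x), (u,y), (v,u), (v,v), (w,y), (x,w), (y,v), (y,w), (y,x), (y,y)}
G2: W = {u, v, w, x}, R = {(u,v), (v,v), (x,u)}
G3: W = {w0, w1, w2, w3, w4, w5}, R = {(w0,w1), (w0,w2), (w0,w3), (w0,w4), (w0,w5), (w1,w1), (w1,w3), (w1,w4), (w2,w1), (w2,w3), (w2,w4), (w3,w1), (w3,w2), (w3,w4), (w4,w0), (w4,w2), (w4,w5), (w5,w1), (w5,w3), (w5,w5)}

G1, G2, G3

The schema corresponds to a generalized confluence (Geach) condition: forall x forall z (xRz -> exists w (xRw & z = w)).
G1: condition met.
G2: condition met.
G3: condition met.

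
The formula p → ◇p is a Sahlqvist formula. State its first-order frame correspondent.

Reflexivity

This is a form of the T axiom.
Its frame correspondent is reflexivity — ∀x Rxx.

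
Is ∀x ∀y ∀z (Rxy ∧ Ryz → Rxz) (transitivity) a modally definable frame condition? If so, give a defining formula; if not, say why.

Yes, by □r → □□r

This is a Sahlqvist condition; the 4 axiom □r → □□r defines it.
Suppose □r→□□r is valid. Take Rxy, Ryz and set V(r)={w : Rxw}. Then □r at x, so □□r at x, so □r at y, so r at z, i.e. Rxz.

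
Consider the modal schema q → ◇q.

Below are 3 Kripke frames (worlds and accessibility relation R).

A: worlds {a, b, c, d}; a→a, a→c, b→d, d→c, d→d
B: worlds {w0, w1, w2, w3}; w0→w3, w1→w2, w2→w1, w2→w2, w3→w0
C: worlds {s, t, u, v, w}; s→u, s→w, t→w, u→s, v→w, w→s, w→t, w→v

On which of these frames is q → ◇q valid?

none

This is the axiom for a generalized confluence (Geach) condition; its first-order frame correspondent is ∀x ∃w (x = w ∧ xRw).
A: fails — at b but no w with b=w and bRw.
B: fails — at w0 but no w with w0=w and w0Rw.
C: fails — at s but no w* with s=w* and sRw*.
Valid on no frame.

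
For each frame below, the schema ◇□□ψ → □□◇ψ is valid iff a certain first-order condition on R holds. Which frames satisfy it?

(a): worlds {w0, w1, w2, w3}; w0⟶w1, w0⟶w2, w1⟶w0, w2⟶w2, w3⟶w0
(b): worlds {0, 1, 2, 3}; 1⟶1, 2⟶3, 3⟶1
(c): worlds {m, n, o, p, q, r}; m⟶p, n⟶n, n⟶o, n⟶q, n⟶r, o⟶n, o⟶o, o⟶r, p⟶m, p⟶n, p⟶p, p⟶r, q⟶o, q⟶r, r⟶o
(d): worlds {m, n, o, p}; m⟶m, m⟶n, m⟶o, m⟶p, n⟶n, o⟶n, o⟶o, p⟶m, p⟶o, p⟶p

This is the axiom for a generalized confluence (Geach) condition; its first-order frame correspondent is ∀x ∀y ∀z ((xRy ∧ xR²z) → ∃w (yR²w ∧ zRw)).
(a): ✓.
(b): ✓.
(c): fails — pRm, pR²r but no w with mR²w and rRw.
(d): fails — mRn, mR²p but no w with nR²w and pRw.
Valid on: (a), (b).

(a), (b)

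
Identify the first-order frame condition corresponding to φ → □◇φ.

symmetry: ∀x ∀y (Rxy → Ryx)

This schema is the B axiom.
Its frame correspondent is symmetry — ∀x ∀y (Rxy → Ryx).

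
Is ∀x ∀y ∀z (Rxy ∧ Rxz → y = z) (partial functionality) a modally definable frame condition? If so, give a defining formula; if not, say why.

This is a Sahlqvist condition; the CD axiom ◇r → □r defines it.
Suppose ◇r→□r is valid. Take Rxy, Rxz and set V(r)={y}. Then ◇r at x, so □r at x, so r at z, i.e. z=y.

Definable; ◇r → □r defines it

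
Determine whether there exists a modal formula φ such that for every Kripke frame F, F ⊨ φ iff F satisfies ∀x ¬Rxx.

No — not modally definable

If a class were modally definable it would be closed under surjective bounded morphisms (Goldblatt–Thomason).
The 5-cycle (worlds s,t,u,v,w with s→t→u→v→w→s) is irreflexive, and the map sending every world to a single reflexive point • is a surjective bounded morphism (forth: every edge maps to (•,•); back: every world has a successor). So any modal formula valid on the 5-cycle is also valid on the reflexive point, which is not irreflexive.
So no modal formula (or set of formulas) defines exactly the irreflexive frames.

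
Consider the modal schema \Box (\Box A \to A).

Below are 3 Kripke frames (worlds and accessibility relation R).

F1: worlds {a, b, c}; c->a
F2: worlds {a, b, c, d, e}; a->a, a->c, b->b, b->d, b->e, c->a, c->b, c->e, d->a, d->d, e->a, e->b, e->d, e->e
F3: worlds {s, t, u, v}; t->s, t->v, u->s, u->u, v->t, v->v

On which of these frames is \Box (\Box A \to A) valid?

Frame correspondent (Sahlqvist): \forall x \forall y (Rxy \to Ryy) — i.e. shift-reflexivity.
F1: fails — Rca but not Raa.
F2: fails — Rac but not Rcc.
F3: fails — Rus but not Rss.

none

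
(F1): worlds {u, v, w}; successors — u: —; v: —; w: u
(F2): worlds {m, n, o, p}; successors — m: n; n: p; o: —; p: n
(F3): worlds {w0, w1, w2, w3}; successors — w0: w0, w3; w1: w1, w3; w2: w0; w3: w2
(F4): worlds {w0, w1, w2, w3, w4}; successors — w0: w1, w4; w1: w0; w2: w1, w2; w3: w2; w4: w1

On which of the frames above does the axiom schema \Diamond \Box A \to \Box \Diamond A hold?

(F2)

Frame correspondent (Sahlqvist): \forall x \forall y \forall z (Rxy \wedge Rxz \to \exists w (Ryw \wedge Rzw)) — i.e. convergence.
(F1): fails — Rwu and Rwu but u and u have no common successor.
(F2): holds.
(F3): fails — Rw0w0 and Rw0w3 but w0 and w3 have no common successor.
(F4): fails — Rw0w4 and Rw0w1 but w4 and w1 have no common successor.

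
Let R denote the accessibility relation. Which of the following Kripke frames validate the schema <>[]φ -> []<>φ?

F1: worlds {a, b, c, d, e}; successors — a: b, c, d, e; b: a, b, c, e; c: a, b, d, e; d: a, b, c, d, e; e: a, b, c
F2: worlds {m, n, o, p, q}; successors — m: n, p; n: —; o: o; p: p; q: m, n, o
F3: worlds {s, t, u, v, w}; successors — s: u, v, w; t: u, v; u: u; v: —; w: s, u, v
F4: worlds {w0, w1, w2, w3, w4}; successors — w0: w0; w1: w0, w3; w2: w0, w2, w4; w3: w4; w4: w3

Frame correspondent (Sahlqvist): forall x forall y forall z (Rxy & Rxz -> exists w (Ryw & Rzw)) — i.e. convergence.
F1: condition met.
F2: fails — Rmn and Rmn but n and n have no common successor.
F3: fails — Rsv and Rsv but v and v have no common successor.
F4: fails — Rw1w0 and Rw1w3 but w0 and w3 have no common successor.
Valid on: F1.

F1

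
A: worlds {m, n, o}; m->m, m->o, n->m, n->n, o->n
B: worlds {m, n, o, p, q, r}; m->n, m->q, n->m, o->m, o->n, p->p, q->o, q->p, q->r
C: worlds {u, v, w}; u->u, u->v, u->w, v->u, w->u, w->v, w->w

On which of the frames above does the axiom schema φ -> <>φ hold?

The schema corresponds to reflexivity: forall x Rxx.
A: fails — world o does not see itself.
B: fails — world m does not see itself.
C: fails — world v does not see itself.

none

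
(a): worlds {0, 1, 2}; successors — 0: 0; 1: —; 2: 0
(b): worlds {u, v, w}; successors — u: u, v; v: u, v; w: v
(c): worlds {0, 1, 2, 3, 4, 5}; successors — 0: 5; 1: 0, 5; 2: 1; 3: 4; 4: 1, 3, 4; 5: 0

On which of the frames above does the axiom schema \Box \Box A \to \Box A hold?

This is the axiom for density; its first-order frame correspondent is \forall x \forall y (Rxy \to \exists z (Rxz \wedge Rzy)).
(a): satisfies the condition.
(b): satisfies the condition.
(c): fails — R50 but no z with R5z and Rz0.

(a), (b)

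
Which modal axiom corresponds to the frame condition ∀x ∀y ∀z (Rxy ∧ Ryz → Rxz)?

□q → □□q

The condition is transitivity. The 4 schema □q → □□q defines it.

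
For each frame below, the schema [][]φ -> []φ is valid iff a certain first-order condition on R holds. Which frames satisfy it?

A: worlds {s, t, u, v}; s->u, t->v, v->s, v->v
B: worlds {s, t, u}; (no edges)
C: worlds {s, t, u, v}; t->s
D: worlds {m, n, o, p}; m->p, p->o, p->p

B, D

Frame correspondent (Sahlqvist): forall x forall y (Rxy -> exists z (Rxz & Rzy)) — i.e. density.
A: fails — Rsu but no z with Rsz and Rzu.
B: ✓.
C: fails — Rts but no z with Rtz and Rzs.
D: ✓.
Valid on: B, D.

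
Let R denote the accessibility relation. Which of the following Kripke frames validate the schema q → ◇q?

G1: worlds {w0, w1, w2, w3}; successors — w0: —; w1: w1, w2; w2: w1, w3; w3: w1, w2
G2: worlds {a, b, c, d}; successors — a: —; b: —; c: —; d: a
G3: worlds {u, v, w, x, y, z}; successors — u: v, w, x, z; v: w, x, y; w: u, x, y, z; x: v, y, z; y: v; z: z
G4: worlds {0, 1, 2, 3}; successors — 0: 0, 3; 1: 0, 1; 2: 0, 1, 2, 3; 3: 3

Frame correspondent (Sahlqvist): ∀x Rxx — i.e. reflexivity.
G1: fails — world w0 does not see itself.
G2: fails — world a does not see itself.
G3: fails — world u does not see itself.
G4: condition met.

G4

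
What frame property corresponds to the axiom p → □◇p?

Symmetry

Suppose p→□◇p is valid. Take Rxy and set V(p)={x}. Then p at x, so □◇p at x, so ◇p at y, so some z with Ryz has p; z=x, i.e. Ryx.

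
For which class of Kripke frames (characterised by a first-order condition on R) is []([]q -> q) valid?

This schema is the T□ axiom.
It corresponds to shift-reflexivity: forall x forall y (Rxy -> Ryy).

shift-reflexivity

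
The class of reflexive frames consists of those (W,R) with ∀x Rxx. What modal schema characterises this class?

The condition is reflexivity. The T schema □r → r defines it.
Suppose □r→r is valid. At any x set V(r)={w : Rxw}. Then □r holds at x, so r holds at x, i.e. Rxx.

□r → r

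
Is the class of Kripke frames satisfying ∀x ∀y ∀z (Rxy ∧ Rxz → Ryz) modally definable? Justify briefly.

This is a Sahlqvist condition; the 5 axiom ◇p → □◇p defines it.
Suppose ◇p→□◇p is valid. Take Rxy, Rxz and set V(p)={y}. Then ◇p at x, so □◇p at x, so ◇p at z, so some w with Rzw has p; w=y, i.e. Rzy. By symmetry of the argument, Ryz.

Yes — defined by ◇p → □◇p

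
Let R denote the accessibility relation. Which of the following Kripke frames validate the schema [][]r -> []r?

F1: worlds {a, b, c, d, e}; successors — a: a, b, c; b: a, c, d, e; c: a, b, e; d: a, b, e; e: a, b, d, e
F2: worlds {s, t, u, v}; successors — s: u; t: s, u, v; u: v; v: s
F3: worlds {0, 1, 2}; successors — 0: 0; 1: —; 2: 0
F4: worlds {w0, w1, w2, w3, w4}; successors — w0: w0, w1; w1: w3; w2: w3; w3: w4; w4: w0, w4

Frame correspondent (Sahlqvist): forall x forall y (Rxy -> exists z (Rxz & Rzy)) — i.e. density.
F1: holds.
F2: fails — Ruv but no z with Ruz and Rzv.
F3: holds.
F4: fails — Rw1w3 but no z with Rw1z and Rzw3.
Valid on: F1, F3.

F1, F3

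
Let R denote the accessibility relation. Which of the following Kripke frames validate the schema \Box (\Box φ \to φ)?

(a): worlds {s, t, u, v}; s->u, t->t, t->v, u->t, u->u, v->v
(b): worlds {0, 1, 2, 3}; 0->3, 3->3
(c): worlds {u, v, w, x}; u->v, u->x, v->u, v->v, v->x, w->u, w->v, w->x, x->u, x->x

(a), (b)

Frame correspondent (Sahlqvist): \forall x \forall y (Rxy \to Ryy) — i.e. shift-reflexivity.
(a): holds.
(b): holds.
(c): fails — Rwu but not Ruu.
Valid on: (a), (b).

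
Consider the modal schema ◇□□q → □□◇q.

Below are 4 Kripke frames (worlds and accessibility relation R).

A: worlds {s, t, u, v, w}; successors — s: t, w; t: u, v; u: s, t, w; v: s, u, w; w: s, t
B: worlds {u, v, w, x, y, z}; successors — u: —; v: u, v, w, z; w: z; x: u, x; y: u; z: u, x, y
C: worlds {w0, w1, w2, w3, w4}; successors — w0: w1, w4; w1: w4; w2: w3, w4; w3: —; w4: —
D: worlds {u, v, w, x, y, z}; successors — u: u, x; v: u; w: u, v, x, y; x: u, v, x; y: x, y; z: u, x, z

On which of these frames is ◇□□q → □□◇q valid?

D

Frame correspondent (Sahlqvist): ∀x ∀y ∀z ((xRy ∧ xR²z) → ∃w (yR²w ∧ zRw)) — i.e. a generalized confluence (Geach) condition.
A: fails — tRv, tR²t but no w* with vR²w* and tRw*.
B: fails — vRu, vR²u but no t with uR²t and uRt.
C: fails — w0Rw1, w0R²w4 but no w with w1R²w and w4Rw.
D: condition met.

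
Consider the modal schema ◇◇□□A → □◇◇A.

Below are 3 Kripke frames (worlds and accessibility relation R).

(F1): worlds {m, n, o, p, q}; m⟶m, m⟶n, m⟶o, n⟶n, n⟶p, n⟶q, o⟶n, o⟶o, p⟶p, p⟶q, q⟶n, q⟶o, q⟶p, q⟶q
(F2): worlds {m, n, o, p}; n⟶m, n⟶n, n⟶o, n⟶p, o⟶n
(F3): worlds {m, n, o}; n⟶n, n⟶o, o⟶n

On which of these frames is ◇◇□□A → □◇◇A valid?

(F1), (F3)

This is the axiom for a generalized confluence (Geach) condition; its first-order frame correspondent is ∀x ∀y ∀z ((xR²y ∧ xRz) → ∃w (yR²w ∧ zR²w)).
(F1): holds.
(F2): fails — nR²m, nRm but no w with mR²w and mR²w.
(F3): holds.
Valid on: (F1), (F3).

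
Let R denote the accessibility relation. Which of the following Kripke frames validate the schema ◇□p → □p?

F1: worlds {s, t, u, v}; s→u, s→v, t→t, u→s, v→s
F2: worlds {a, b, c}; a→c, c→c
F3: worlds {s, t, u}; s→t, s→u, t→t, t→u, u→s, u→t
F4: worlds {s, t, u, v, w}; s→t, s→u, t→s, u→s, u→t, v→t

The schema corresponds to the Euclidean property: ∀x ∀y ∀z (Rxy ∧ Rxz → Ryz).
F1: fails — Rsv and Rsv but not Rvv.
F2: satisfies the condition.
F3: fails — Rsu and Rsu but not Ruu.
F4: fails — Rsu and Rsu but not Ruu.

F2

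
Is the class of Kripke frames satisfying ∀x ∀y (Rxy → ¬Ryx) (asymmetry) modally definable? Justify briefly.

If a class were modally definable it would be closed under surjective bounded morphisms (Goldblatt–Thomason).
The 4-cycle (worlds 0,1,2,3 with 0→1→2→3→0) is asymmetric. Mapping every world to a single reflexive point • is a surjective bounded morphism, and the reflexive point is not asymmetric (R•• but asymmetry requires ¬R••).
So the class is not modally definable.

No — not modally definable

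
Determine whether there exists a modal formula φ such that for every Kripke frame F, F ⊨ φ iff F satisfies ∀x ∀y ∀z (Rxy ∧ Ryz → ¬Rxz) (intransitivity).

Modal frame validity is preserved under surjective bounded morphisms.
The 5-cycle (worlds w0,w1,w2,w3,w4 with w0→w1→w2→w3→w4→w0) is intransitive. Mapping every world to a single reflexive point • is a surjective bounded morphism; the reflexive point is not intransitive (R••∧R•• but R••).
Hence intransitivity is not modally definable.

Not modally definable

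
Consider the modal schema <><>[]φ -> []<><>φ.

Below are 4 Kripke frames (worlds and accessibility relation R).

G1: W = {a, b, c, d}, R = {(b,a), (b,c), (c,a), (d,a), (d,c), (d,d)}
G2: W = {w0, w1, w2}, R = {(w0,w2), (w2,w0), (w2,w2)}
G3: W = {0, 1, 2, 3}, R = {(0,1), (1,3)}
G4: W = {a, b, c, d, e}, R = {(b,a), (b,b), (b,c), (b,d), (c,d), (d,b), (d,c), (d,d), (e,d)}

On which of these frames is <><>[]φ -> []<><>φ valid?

G2

This is the axiom for a generalized confluence (Geach) condition; its first-order frame correspondent is forall x forall y forall z ((x R^2 y & xRz) -> exists w (yRw & z R^2 w)).
G1: fails — bR²a, bRa but no w with aRw and aR²w.
G2: condition met.
G3: fails — 0R²3, 0R1 but no w with 3Rw and 1R²w.
G4: fails — bR²a, bRa but no w with aRw and aR²w.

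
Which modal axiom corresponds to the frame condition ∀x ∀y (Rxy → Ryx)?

This is symmetry; the standard corresponding axiom is B: r → □◇r.
Suppose r→□◇r is valid. Take Rxy and set V(r)={x}. Then r at x, so □◇r at x, so ◇r at y, so some z with Ryz has r; z=x, i.e. Ryx.

r → □◇r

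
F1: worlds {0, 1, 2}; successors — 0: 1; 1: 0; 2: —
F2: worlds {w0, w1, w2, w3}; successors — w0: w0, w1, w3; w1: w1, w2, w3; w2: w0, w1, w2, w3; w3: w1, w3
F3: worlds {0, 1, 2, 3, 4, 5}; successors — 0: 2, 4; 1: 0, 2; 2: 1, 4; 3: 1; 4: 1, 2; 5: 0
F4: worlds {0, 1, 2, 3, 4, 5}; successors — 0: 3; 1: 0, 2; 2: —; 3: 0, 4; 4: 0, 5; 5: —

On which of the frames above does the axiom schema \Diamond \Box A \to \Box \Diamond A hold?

F1, F2

This is the axiom for convergence; its first-order frame correspondent is \forall x \forall y \forall z (Rxy \wedge Rxz \to \exists w (Ryw \wedge Rzw)).
F1: satisfies the condition.
F2: satisfies the condition.
F3: fails — R42 and R41 but 2 and 1 have no common successor.
F4: fails — R10 and R12 but 0 and 2 have no common successor.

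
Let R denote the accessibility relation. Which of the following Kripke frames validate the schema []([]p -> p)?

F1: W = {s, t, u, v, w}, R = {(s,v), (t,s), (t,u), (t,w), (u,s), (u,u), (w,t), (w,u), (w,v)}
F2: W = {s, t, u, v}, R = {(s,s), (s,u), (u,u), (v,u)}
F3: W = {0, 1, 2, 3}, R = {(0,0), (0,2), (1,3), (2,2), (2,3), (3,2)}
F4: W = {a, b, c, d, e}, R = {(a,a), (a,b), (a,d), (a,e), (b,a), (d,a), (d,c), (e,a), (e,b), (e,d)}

The schema corresponds to shift-reflexivity: forall x forall y (Rxy -> Ryy).
F1: fails — Rwt but not Rtt.
F2: condition met.
F3: fails — R23 but not R33.
F4: fails — Reb but not Rbb.

F2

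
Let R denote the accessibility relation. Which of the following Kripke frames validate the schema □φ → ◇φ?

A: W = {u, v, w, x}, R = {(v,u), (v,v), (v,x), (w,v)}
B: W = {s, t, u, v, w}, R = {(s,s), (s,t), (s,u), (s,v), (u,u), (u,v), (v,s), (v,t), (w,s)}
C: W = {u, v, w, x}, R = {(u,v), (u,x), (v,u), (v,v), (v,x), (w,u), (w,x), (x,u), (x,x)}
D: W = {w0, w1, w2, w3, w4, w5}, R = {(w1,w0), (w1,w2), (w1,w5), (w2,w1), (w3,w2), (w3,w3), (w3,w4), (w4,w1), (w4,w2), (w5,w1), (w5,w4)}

C

Frame correspondent (Sahlqvist): ∀x ∃y Rxy — i.e. seriality.
A: fails — world u has no successor.
B: fails — world t has no successor.
C: satisfies the condition.
D: fails — world w0 has no successor.
Valid on: C.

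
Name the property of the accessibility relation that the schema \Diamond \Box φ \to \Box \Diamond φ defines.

Convergence

Suppose ◇□φ→□◇φ is valid. Take Rxy, Rxz and set V(φ)={w : Ryw}. Then □φ at y so ◇□φ at x, so □◇φ at x, so ◇φ at z, giving w with Rzw and Ryw.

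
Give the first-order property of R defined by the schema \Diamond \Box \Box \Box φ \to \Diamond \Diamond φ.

This is a Sahlqvist (Geach-type) schema ◇^1□^3φ → □^0◇^2φ.
Minimal-valuation argument: fix x; take any y with xR^1y and any z with xR^0z. Set V(φ) to the set of worlds R-reachable from y in exactly 3 steps. Then □^3φ holds at y, so the antecedent holds at x; validity forces ◇^2φ at z, giving a w with zR^2w and yR^3w.
First-order correspondent: \forall x \forall y (xRy \to \exists w (y R^3 w \wedge x R^2 w)).

\forall x \forall y (xRy \to \exists w (y R^3 w \wedge x R^2 w))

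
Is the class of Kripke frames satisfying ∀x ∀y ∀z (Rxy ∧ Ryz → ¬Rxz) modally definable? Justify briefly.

Modal frame validity is preserved under surjective bounded morphisms.
The 5-cycle (worlds s,t,u,v,w with s→t→u→v→w→s) is intransitive. Mapping every world to a single reflexive point • is a surjective bounded morphism; the reflexive point is not intransitive (R••∧R•• but R••).
Hence intransitivity is not modally definable.

No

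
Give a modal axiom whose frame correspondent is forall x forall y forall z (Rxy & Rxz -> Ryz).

This is the Euclidean property; the standard corresponding axiom is 5: ◇p → □◇p.
Suppose ◇p→□◇p is valid. Take Rxy, Rxz and set V(p)={y}. Then ◇p at x, so □◇p at x, so ◇p at z, so some w with Rzw has p; w=y, i.e. Rzy. By symmetry of the argument, Ryz.

◇p → □◇p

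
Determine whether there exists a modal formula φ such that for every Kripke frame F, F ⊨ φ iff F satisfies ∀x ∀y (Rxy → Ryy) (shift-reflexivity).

Yes: it is shift-reflexivity, defined by the T□ schema □(□r → r).
Suppose □(□r→r) is valid. Take Rxy and set V(r)={w : Ryw}. Then at y, □r holds; since □(□r→r) at x, □r→r at y, so r at y, i.e. Ryy.

Yes — defined by □(□r → r)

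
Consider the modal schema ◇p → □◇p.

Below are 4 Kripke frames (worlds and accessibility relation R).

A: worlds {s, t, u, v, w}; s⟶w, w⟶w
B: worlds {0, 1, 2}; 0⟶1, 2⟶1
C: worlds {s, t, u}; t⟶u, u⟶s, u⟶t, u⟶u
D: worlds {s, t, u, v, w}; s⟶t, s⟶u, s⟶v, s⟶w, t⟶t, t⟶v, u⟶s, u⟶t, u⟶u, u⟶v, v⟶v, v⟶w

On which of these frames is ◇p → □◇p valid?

Frame correspondent (Sahlqvist): ∀x ∀y ∀z (Rxy ∧ Rxz → Ryz) — i.e. the Euclidean property.
A: condition met.
B: fails — R01 and R01 but not R11.
C: fails — Rus and Rus but not Rss.
D: fails — Rsv and Rsu but not Rvu.
Valid on: A.

A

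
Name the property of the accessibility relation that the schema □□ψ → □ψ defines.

Suppose □□ψ→□ψ is valid. Take Rxy and set V(ψ)={w : xR²w}. Then □□ψ at x, so □ψ at x, so ψ at y, i.e. ∃z(Rxz∧Rzy).

Density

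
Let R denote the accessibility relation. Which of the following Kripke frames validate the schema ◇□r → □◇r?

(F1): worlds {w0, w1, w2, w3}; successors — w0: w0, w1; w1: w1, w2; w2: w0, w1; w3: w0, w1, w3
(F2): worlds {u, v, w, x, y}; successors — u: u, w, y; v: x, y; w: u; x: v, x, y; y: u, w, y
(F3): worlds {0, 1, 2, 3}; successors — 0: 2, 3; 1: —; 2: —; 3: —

(F1), (F2)

The schema corresponds to convergence: ∀x ∀y ∀z (Rxy ∧ Rxz → ∃w (Ryw ∧ Rzw)).
(F1): condition met.
(F2): condition met.
(F3): fails — R03 and R03 but 3 and 3 have no common successor.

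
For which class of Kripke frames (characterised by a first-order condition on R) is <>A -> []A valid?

partial functionality: forall x forall y forall z (Rxy & Rxz -> y = z)

Suppose ◇A→□A is valid. Take Rxy, Rxz and set V(A)={y}. Then ◇A at x, so □A at x, so A at z, i.e. z=y.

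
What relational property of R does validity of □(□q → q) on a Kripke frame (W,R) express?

Suppose □(□q→q) is valid. Take Rxy and set V(q)={w : Ryw}. Then at y, □q holds; since □(□q→q) at x, □q→q at y, so q at y, i.e. Ryy.
The converse is a direct semantic check.
Frame condition: ∀x ∀y (Rxy → Ryy).

shift-reflexivity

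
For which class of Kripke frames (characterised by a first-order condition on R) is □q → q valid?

Suppose □q→q is valid. At any x set V(q)={w : Rxw}. Then □q holds at x, so q holds at x, i.e. Rxx.
The converse is a direct semantic check.
Frame condition: ∀x Rxx.

Reflexivity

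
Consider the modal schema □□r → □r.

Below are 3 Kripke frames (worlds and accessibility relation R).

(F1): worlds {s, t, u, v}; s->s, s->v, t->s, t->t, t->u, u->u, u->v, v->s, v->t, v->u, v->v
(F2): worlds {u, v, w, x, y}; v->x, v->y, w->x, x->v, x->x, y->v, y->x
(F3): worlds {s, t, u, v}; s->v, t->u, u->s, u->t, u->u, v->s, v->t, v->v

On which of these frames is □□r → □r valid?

The schema corresponds to density: ∀x ∀y (Rxy → ∃z (Rxz ∧ Rzy)).
(F1): holds.
(F2): fails — Rvy but no z with Rvz and Rzy.
(F3): holds.
Valid on: (F1), (F3).

(F1), (F3)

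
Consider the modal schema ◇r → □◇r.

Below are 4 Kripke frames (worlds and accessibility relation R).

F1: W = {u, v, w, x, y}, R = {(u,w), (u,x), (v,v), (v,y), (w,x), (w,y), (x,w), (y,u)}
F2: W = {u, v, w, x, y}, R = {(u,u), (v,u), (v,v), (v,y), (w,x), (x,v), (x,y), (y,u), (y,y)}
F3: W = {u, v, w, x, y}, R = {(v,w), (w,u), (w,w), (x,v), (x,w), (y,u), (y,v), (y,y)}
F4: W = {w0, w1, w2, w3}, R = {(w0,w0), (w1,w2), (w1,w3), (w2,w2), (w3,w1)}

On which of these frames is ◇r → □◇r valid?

none

This is the axiom for the Euclidean property; its first-order frame correspondent is ∀x ∀y ∀z (Rxy ∧ Rxz → Ryz).
F1: fails — Ruw and Ruw but not Rww.
F2: fails — Rvu and Rvv but not Ruv.
F3: fails — Rwu and Rww but not Ruw.
F4: fails — Rw1w2 and Rw1w3 but not Rw2w3.
Valid on no frame.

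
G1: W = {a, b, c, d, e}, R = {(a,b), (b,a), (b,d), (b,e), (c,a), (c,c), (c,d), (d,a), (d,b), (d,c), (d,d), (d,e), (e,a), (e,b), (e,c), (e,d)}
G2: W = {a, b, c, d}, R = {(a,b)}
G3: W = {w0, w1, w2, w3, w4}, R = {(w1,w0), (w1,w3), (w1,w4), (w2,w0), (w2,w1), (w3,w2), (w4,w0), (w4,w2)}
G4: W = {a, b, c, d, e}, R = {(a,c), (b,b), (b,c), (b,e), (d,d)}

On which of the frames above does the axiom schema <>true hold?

G1

The schema corresponds to seriality: forall x exists y Rxy.
G1: satisfies the condition.
G2: fails — world b has no successor.
G3: fails — world w0 has no successor.
G4: fails — world c has no successor.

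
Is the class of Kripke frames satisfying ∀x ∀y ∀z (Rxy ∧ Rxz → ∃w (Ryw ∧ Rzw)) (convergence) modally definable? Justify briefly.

Definable; ◇□r → □◇r defines it

Yes: it is convergence, defined by the .2 schema ◇□r → □◇r.
Suppose ◇□r→□◇r is valid. Take Rxy, Rxz and set V(r)={w : Ryw}. Then □r at y so ◇□r at x, so □◇r at x, so ◇r at z, giving w with Rzw and Ryw.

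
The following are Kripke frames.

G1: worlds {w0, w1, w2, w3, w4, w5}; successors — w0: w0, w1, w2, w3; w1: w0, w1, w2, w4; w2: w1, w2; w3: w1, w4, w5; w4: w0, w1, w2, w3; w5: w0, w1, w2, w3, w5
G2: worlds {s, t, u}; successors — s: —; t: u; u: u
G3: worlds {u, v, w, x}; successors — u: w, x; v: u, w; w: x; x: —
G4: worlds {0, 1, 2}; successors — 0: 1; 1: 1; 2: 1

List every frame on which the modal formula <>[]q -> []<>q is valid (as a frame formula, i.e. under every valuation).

The schema corresponds to convergence: forall x forall y forall z (Rxy & Rxz -> exists w (Ryw & Rzw)).
G1: condition met.
G2: condition met.
G3: fails — Ruw and Rux but w and x have no common successor.
G4: condition met.
Valid on: G1, G2, G4.

G1, G2, G4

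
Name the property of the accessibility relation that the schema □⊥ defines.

Emptiness of R

This schema is the Ver axiom.
It corresponds to emptiness of R: ∀x ∀y ¬Rxy.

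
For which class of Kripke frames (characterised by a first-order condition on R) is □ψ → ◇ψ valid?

Suppose □ψ→◇ψ is valid. At any x set V(ψ)=W. Then □ψ at x, so ◇ψ at x, so x has a successor.
Conversely, on a frame with seriality the schema holds at every world under every valuation.
So the correspondent is seriality.

seriality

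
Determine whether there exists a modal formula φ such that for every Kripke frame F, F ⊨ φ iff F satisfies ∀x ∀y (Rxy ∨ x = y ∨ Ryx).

No

Any modally definable frame class is closed under disjoint unions.
Take 4 disjoint single-world reflexive frames: each is trivially connected, but their disjoint union has 4 worlds with no edge between distinct components, so it is not connected.
Hence connectedness of R is not modally definable.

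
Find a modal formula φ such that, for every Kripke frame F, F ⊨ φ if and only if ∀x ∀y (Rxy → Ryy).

□(□q → q)

A defining formula is □(□q → q) (the T□ axiom).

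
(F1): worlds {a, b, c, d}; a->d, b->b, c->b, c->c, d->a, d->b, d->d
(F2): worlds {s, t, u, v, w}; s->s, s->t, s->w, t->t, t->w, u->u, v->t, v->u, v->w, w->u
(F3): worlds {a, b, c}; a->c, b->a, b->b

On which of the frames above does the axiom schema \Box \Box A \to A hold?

The schema corresponds to a generalized confluence (Geach) condition: \forall x \exists w (x R^2 w \wedge x = w).
(F1): condition met.
(F2): fails — at v but no w* with vR²w* and v=w*.
(F3): fails — at a but no w with aR²w and a=w.

(F1)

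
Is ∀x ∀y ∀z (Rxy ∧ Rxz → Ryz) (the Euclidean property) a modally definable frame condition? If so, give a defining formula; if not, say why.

Definable; ◇q → □◇q defines it

This is a Sahlqvist condition; the 5 axiom ◇q → □◇q defines it.
Suppose ◇q→□◇q is valid. Take Rxy, Rxz and set V(q)={y}. Then ◇q at x, so □◇q at x, so ◇q at z, so some w with Rzw has q; w=y, i.e. Rzy. By symmetry of the argument, Ryz.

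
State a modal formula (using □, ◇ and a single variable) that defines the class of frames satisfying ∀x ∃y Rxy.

The condition is seriality. The D schema □q → ◇q defines it.
Suppose □q→◇q is valid. At any x set V(q)=W. Then □q at x, so ◇q at x, so x has a successor.

□q → ◇q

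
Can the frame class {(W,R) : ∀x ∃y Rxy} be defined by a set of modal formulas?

Yes: it is seriality, defined by the D schema □r → ◇r.
Suppose □r→◇r is valid. At any x set V(r)=W. Then □r at x, so ◇r at x, so x has a successor.

Yes, by □r → ◇r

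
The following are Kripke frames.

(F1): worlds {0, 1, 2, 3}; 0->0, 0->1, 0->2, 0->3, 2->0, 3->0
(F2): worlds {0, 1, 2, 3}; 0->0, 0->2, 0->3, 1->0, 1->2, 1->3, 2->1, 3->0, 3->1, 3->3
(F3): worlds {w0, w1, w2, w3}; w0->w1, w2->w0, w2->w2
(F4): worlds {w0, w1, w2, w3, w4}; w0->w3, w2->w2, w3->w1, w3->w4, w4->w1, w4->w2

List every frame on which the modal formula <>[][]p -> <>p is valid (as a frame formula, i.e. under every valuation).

(F2)

This is the axiom for a generalized confluence (Geach) condition; its first-order frame correspondent is forall x forall y (xRy -> exists w (y R^2 w & xRw)).
(F1): fails — 0R1 but no w with 1R²w and 0Rw.
(F2): ✓.
(F3): fails — w0Rw1 but no w with w1R²w and w0Rw.
(F4): fails — w0Rw3 but no w with w3R²w and w0Rw.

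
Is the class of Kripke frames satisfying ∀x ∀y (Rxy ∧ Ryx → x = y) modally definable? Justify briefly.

If a class were modally definable it would be closed under surjective bounded morphisms (Goldblatt–Thomason).
The 4-cycle (worlds 0,1,2,3 with 0→1→2→3→0) is antisymmetric. Sending even-indexed worlds to • and odd-indexed worlds to ∘ is a surjective bounded morphism onto the two-world frame with •↔∘, which is not antisymmetric.
So the class is not modally definable.

No — not modally definable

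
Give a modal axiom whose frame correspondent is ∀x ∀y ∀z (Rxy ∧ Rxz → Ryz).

This is the Euclidean property; the standard corresponding axiom is 5: ◇ψ → □◇ψ.
Suppose ◇ψ→□◇ψ is valid. Take Rxy, Rxz and set V(ψ)={y}. Then ◇ψ at x, so □◇ψ at x, so ◇ψ at z, so some w with Rzw has ψ; w=y, i.e. Rzy. By symmetry of the argument, Ryz.

◇ψ → □◇ψ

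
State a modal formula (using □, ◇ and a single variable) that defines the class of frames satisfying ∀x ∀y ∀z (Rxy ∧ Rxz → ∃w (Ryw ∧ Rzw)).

◇□ψ → □◇ψ

A defining formula is ◇□ψ → □◇ψ (the .2 axiom).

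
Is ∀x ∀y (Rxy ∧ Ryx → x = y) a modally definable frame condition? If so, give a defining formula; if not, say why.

Any modally definable frame class is closed under surjective bounded morphisms.
The 6-cycle (worlds 0,1,2,3,4,5 with 0→1→2→3→4→5→0) is antisymmetric. Sending even-indexed worlds to • and odd-indexed worlds to ∘ is a surjective bounded morphism onto the two-world frame with •↔∘, which is not antisymmetric.
Hence antisymmetry is not modally definable.

Not modally definable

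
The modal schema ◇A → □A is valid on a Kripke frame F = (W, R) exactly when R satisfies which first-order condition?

This is the CD axiom.
Its frame correspondent is partial functionality — ∀x ∀y ∀z (Rxy ∧ Rxz → y = z).

partial functionality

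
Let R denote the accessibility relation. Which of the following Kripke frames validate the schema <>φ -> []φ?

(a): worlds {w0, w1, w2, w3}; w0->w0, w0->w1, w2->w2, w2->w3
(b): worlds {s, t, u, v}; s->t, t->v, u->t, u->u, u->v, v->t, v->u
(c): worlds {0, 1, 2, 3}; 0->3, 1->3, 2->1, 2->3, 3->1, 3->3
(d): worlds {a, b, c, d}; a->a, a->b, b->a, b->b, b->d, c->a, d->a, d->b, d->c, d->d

The schema corresponds to partial functionality: forall x forall y forall z (Rxy & Rxz -> y = z).
(a): fails — w0 sees both w0 and w1.
(b): fails — u sees both t and u.
(c): fails — 2 sees both 1 and 3.
(d): fails — a sees both a and b.

none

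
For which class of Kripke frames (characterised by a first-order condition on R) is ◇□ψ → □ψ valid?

This is frame-equivalent to ◇ψ → □◇ψ (substitute ¬ψ for ψ and contrapose).
Suppose ◇ψ→□◇ψ is valid. Take Rxy, Rxz and set V(ψ)={y}. Then ◇ψ at x, so □◇ψ at x, so ◇ψ at z, so some w with Rzw has ψ; w=y, i.e. Rzy. By symmetry of the argument, Ryz.
Conversely, any frame satisfying ∀x ∀y ∀z (Rxy ∧ Rxz → Ryz) validates the schema.
Frame condition: ∀x ∀y ∀z (Rxy ∧ Rxz → Ryz).

The Euclidean property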